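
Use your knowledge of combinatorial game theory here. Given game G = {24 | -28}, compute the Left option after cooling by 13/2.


Original game: {24 | -28} (a switch {a | b} with a > b).
Cooling by t (for t below the temperature (a - b)/2 = 26) taxes each move by t: {a | b} cooled by t is {a - t | b + t}.
Cooling amount: t = 13/2
Cooled Left option: 24 - 13/2 = 35/2
Cooled Right option: -28 + 13/2 = -43/2
Cooled game: {35/2 | -43/2}
Left option = 35/2

35/2


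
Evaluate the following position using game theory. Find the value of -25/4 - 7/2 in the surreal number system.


x = -25/4, y = 7/2
Converting to common denominator: 4
x = -25/4, y = 14/4
x - y = -25/4 - 7/2 = -39/4

-39/4


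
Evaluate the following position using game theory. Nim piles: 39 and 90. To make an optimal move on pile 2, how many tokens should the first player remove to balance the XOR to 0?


Piles: 39 and 90
Current XOR: 39 XOR 90 = 125 (non-zero, so this is an N-position).
To make the XOR zero, we need to find a move that balances the piles.
For pile 2 (size 90): target = 90 XOR 125 = 39
We reduce pile 2 from 90 to 39.
Tokens removed: 90 - 39 = 51
Verification: 39 XOR 39 = 0

51


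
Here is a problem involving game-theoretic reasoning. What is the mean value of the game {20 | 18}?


Game = {20 | 18}, a switch {a | b} with numbers a > b.
Its thermograph has left wall a - t and right wall b + t, which meet at t = (a - b)/2, where both equal (a + b)/2. So the mast (mean value) is at (a + b)/2.
Mean = (20 + (18))/2 = 38/2 = 19

19


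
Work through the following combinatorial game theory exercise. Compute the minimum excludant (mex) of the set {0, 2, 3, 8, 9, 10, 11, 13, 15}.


Set = {0, 2, 3, 8, 9, 10, 11, 13, 15}
0 is in the set.
1 is NOT in the set. This is the mex.
mex = 1

1


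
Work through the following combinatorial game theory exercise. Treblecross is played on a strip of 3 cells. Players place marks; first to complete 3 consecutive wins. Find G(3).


Treblecross: place X on empty cells; 3-in-a-row wins.
Playing within two cells of an existing X lets the opponent win at once, so sensible play treats the cells i-2..i+2 around each X as dead. The player left with no safe cell loses, so this is a normal-play take-away game on strips of safe cells.
Placing X at cell i (0-indexed) of a strip of k safe cells leaves independent strips of sizes max(0, i-2) and max(0, k-i-3). Hence G(k) = mex{ G(max(0,i-2)) XOR G(max(0,k-i-3)) : 0 <= i < k }, with G(0) = 0.
G(1): splits (0,0):0^0=0 -> mex({0}) = 1
G(2): splits (0,0):0^0=0 -> mex({0}) = 1
G(3): splits (0,0):0^0=0 -> mex({0}) = 1
Therefore G(3) = 1.

1


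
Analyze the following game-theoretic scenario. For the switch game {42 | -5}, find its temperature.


The game is {42 | -5}, a switch {a | b} with numbers a > b.
Cooling {a | b} by t gives {a - t | b + t}, which stops being hot when a - t = b + t, i.e. at t = (a - b)/2. So the temperature of a switch is (a - b)/2.
Temperature = (Left option - Right option) / 2
= (42 - (-5)) / 2
= 47 / 2
= 47/2

47/2


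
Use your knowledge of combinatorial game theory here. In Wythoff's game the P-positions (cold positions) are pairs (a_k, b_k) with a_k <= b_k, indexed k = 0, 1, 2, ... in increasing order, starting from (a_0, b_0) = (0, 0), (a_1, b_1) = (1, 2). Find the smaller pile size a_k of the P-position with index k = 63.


By Wythoff's theorem, a_k = floor(k * phi) and b_k = floor(k * phi^2) = a_k + k, where phi = (1 + sqrt(5))/2 is the golden ratio.
phi = (1 + sqrt(5))/2 = 1.618034
k = 63
k * phi = 63 * 1.618034 = 101.936141
a_63 = floor(k * phi) = 101

101


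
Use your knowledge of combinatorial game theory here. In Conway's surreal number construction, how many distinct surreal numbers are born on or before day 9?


Day 0: {|} = 0 is born. Count = 1.
Day n: the number of surreal numbers born by day n is 2^(n+1) - 1.
By day 0: 2^1 - 1 = 1
By day 1: 2^2 - 1 = 3
By day 2: 2^3 - 1 = 7
By day 3: 2^4 - 1 = 15
By day 4: 2^5 - 1 = 31
By day 5: 2^6 - 1 = 63
By day 6: 2^7 - 1 = 127
By day 7: 2^8 - 1 = 255
By day 8: 2^9 - 1 = 511
By day 9: 2^10 - 1 = 1023
By day 9: 1023 surreal numbers.

1023


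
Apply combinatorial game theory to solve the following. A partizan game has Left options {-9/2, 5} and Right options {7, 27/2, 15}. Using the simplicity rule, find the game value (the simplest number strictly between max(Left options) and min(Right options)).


Left options: {-9/2, 5}, max = 5
Right options: {7, 27/2, 15}, min = 7
All options are numbers and max(Left) < min(Right), so by the simplicity theorem the value is the simplest (earliest-born) number strictly between 5 and 7.
The only integer strictly between 5 and 7 is 6.
No non-integer in the interval can be simpler: if x is a non-integer in the interval, then floor(x) or ceil(x) also lies in the interval (the interval contains an integer), and both are proper prefixes of x's sign expansion, i.e. born earlier. So the game value is 6.
Game value = 6

6


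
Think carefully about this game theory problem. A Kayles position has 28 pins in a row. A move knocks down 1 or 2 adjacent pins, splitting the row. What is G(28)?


Kayles: a move removes 1 or 2 adjacent pins from a contiguous row.
Removing pins from a row of k leaves two independent rows (a, b) with a + b = k - 1 (one pin) or a + b = k - 2 (two pins); an end removal gives a = 0.
By Sprague-Grundy, G(k) = mex{ G(a) XOR G(b) } over all these splits. G(0) = 0.
G(1): splits (0,0):0^0=0 -> mex({0}) = 1
G(2): splits (0,1):0^1=1 (0,0):0^0=0 -> mex({0, 1}) = 2
G(3): splits (0,2):0^2=2 (1,1):1^1=0 (0,1):0^1=1 -> mex({0, 1, 2}) = 3
G(4): splits (0,3):0^3=3 (1,2):1^2=3 (0,2):0^2=2 (1,1):1^1=0 -> mex({0, 2, 3}) = 1
G(5): splits (0,4):0^1=1 (1,3):1^3=2 (2,2):2^2=0 (0,3):0^3=3 (1,2):1^2=3 -> mex({0, 1, 2, 3}) = 4
G(6) = mex({0, 1, 2, 4}) = 3
G(7) = mex({0, 1, 3, 4, 5}) = 2
G(8) = mex({0, 2, 3, 5, 6}) = 1
G(9) = mex({0, 1, 2, 3, 6, 7}) = 4
G(10) = mex({0, 1, 3, 4, 5, 7}) = 2
G(11) = mex({0, 1, 2, 3, 4, 5}) = 6
G(12) = mex({0, 1, 2, 3, 5, 6, 7}) = 4
G(13) = mex({0, 2, 3, 4, 6, 7}) = 1
G(14) = mex({0, 1, 4, 5, 6, 7}) = 2
G(15) = mex({0, 1, 2, 3, 4, 5, 6}) = 7
G(16) = mex({0, 2, 3, 5, 6, 7}) = 1
G(17) = mex({0, 1, 2, 3, 5, 6, 7}) = 4
G(18) = mex({0, 1, 2, 4, 5, 6}) = 3
G(19) = mex({0, 1, 3, 4, 5, 7}) = 2
G(20) = mex({0, 2, 3, 4, 5, 6, 7}) = 1
G(21) = mex({0, 1, 2, 3, 5, 6, 7}) = 4
G(22) = mex({0, 1, 2, 3, 4, 5, 7}) = 6
G(23) = mex({0, 1, 2, 3, 4, 5, 6}) = 7
G(24) = mex({0, 1, 2, 3, 5, 6, 7}) = 4
G(25) = mex({0, 2, 3, 4, 6, 7}) = 1
G(26) = mex({0, 1, 3, 4, 5, 6, 7}) = 2
G(27) = mex({0, 1, 2, 3, 4, 5, 6, 7}) = 8
G(28) = mex({0, 1, 2, 3, 4, 6, 7, 8}) = 5
Therefore G(28) = 5.

5


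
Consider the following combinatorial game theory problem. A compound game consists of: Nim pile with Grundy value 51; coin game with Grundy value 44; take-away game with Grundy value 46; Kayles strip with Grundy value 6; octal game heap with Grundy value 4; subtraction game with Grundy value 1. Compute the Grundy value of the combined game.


By the Sprague-Grundy theorem, the Grundy value of a sum of games is the XOR of individual Grundy values.
Nim pile: Grundy value = 51. Running XOR: 0 XOR 51 = 51
coin game: Grundy value = 44. Running XOR: 51 XOR 44 = 31
take-away game: Grundy value = 46. Running XOR: 31 XOR 46 = 49
Kayles strip: Grundy value = 6. Running XOR: 49 XOR 6 = 55
octal game heap: Grundy value = 4. Running XOR: 55 XOR 4 = 51
subtraction game: Grundy value = 1. Running XOR: 51 XOR 1 = 50
The combined Grundy value is 50.

50


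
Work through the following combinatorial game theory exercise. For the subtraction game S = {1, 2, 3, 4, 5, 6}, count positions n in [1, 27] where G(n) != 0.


Subtraction set S = {1, 2, 3, 4, 5, 6}, so G(n) = n mod 7.
G(n) = 0 when n is a multiple of 7.
Multiples of 7 in [1, 27]: 3
N-positions (nonzero Grundy) = 27 - 3 = 24

24


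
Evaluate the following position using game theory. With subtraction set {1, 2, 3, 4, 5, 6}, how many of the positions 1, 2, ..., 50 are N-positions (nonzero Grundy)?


Subtraction set S = {1, 2, 3, 4, 5, 6}, so G(n) = n mod 7.
G(n) = 0 when n is a multiple of 7.
Multiples of 7 in [1, 50]: 7
N-positions (nonzero Grundy) = 50 - 7 = 43

43


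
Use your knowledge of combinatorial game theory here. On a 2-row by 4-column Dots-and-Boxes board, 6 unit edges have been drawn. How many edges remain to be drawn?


Grid: 2 x 4 boxes, i.e. 3 rows and 5 columns of dots.
Horizontal edges: (rows + 1) * cols = 3 * 4 = 12
Vertical edges: rows * (cols + 1) = 2 * 5 = 10
Total edges: 12 + 10 = 22
Edges drawn: 6
Remaining: 22 - 6 = 16

16


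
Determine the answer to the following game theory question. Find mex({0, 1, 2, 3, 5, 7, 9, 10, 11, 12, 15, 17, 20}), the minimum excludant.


Set = {0, 1, 2, 3, 5, 7, 9, 10, 11, 12, 15, 17, 20}
0 is in the set.
1 is in the set.
2 is in the set.
3 is in the set.
4 is NOT in the set. This is the mex.
mex = 4

4


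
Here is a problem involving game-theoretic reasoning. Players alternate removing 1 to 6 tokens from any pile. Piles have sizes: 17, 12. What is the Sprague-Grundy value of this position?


Subtraction set: {1, 2, 3, 4, 5, 6}
For this subtraction set, G(n) = n mod 7 (period = max + 1 = 7).
Pile 1 (size 17): G(17) = 17 mod 7 = 3
Pile 2 (size 12): G(12) = 12 mod 7 = 5
Total Grundy value = XOR of all: 3 XOR 5 = 6

6


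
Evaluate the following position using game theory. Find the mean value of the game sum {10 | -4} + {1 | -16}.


G1 = {10 | -4}, G2 = {1 | -16}
Each is a switch {a | b} with numbers a > b; its mean value is (a + b)/2, and mean value is additive over game sums: m(G1 + G2) = m(G1) + m(G2).
Mean of G1 = (10 + (-4))/2 = 6/2 = 3
Mean of G2 = (1 + (-16))/2 = -15/2 = -15/2
Mean of G1 + G2 = 3 + -15/2 = -9/2

-9/2


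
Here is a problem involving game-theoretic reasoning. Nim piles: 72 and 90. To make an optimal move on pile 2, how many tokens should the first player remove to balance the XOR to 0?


Piles: 72 and 90
Current XOR: 72 XOR 90 = 18 (non-zero, so this is an N-position).
To make the XOR zero, we need to find a move that balances the piles.
For pile 2 (size 90): target = 90 XOR 18 = 72
We reduce pile 2 from 90 to 72.
Tokens removed: 90 - 72 = 18
Verification: 72 XOR 72 = 0

18


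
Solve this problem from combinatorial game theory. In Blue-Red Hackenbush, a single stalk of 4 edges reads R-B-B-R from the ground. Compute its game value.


Edges (from ground): R-B-B-R
By Berlekamp's sign-expansion rule, a Blue-Red Hackenbush stalk has the value of the surreal number whose sign sequence is the edge sequence with B -> + and R -> -.
Sign sequence: -++-
Trace the sign expansion in the surreal number tree, starting from 0:
Edge 1: R (sign -) -> bounds (-inf, 0), value = -1
Edge 2: B (sign +) -> bounds (-1, 0), value = -1/2
Edge 3: B (sign +) -> bounds (-1/2, 0), value = -1/4
Edge 4: R (sign -) -> bounds (-1/2, -1/4), value = -3/8
Game value = -3/8

-3/8


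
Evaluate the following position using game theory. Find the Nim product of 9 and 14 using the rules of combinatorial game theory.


Nim multiplication is bilinear over XOR: (u XOR v) * w = (u*w) XOR (v*w).
So we split each operand into its bit components and XOR the pairwise Nim products.
9 = 1 + 8 (as XOR of powers of 2).
14 = 2 + 4 + 8 (as XOR of powers of 2).
Using the standard Nim-product table on single bits:
  2*2 = 3,   2*4 = 8,   2*8 = 12,
  4*4 = 6,   4*8 = 11,  8*8 = 13,
and  1*x = x (identity), k*l = l*k (commutative).
Pairwise Nim products:
  1 * 2 = 2
  1 * 4 = 4
  1 * 8 = 8
  8 * 2 = 12
  8 * 4 = 11
  8 * 8 = 13
XOR them: 2 XOR 4 XOR 8 XOR 12 XOR 11 XOR 13 = 4.
Result: 9 * 14 = 4 (in Nim).

4


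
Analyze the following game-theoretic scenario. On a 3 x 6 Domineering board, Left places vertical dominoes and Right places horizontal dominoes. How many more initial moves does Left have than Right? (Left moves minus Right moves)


Board is 3 x 6 (rows x cols).
Left (vertical) placements: (rows-1) * cols = 2 * 6 = 12
Right (horizontal) placements: rows * (cols-1) = 3 * 5 = 15
Advantage = Left - Right = 12 - 15 = -3

-3


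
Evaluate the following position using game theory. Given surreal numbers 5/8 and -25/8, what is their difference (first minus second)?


x = 5/8, y = -25/8
Converting to common denominator: 8
x = 5/8, y = -25/8
x - y = 5/8 - -25/8 = 15/4

15/4


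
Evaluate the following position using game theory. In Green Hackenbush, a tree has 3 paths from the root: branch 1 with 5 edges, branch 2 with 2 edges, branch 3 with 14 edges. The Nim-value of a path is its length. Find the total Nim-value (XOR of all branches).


The tree has 3 branches from the ground vertex.
In Green Hackenbush, the Nim-value of a simple path of length k is k.
Branch 1: length 5, Nim-value = 5
Branch 2: length 2, Nim-value = 2
Branch 3: length 14, Nim-value = 14
Total Nim-value = XOR of all branch values:
0 XOR 5 = 5
5 XOR 2 = 7
7 XOR 14 = 9
Nim-value of the tree = 9

9


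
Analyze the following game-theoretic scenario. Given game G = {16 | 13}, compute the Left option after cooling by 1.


Original game: {16 | 13} (a switch {a | b} with a > b).
Cooling by t (for t below the temperature (a - b)/2 = 3/2) taxes each move by t: {a | b} cooled by t is {a - t | b + t}.
Cooling amount: t = 1
Cooled Left option: 16 - 1 = 15
Cooled Right option: 13 + 1 = 14
Cooled game: {15 | 14}
Left option = 15

15


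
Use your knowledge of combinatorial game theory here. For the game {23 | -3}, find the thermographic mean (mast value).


Game = {23 | -3}, a switch {a | b} with numbers a > b.
Its thermograph has left wall a - t and right wall b + t, which meet at t = (a - b)/2, where both equal (a + b)/2. So the mast (mean value) is at (a + b)/2.
Mean = (23 + (-3))/2 = 20/2 = 10

10


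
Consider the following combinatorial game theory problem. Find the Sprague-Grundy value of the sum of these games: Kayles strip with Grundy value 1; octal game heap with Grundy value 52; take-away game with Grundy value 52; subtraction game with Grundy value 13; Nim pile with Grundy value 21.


By the Sprague-Grundy theorem, the Grundy value of a sum of games is the XOR of individual Grundy values.
Kayles strip: Grundy value = 1. Running XOR: 0 XOR 1 = 1
octal game heap: Grundy value = 52. Running XOR: 1 XOR 52 = 53
take-away game: Grundy value = 52. Running XOR: 53 XOR 52 = 1
subtraction game: Grundy value = 13. Running XOR: 1 XOR 13 = 12
Nim pile: Grundy value = 21. Running XOR: 12 XOR 21 = 25
The combined Grundy value is 25.

25


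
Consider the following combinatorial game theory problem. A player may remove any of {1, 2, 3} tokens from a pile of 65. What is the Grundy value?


The subtraction set is S = {1, 2, 3}.
G(k) = mex{ G(k - s) : s in S, s <= k }. We compute iteratively: G(0) = 0.
G(1) = mex({0}) = 1
G(2) = mex({0, 1}) = 2
G(3) = mex({0, 1, 2}) = 3
G(4) = mex({1, 2, 3}) = 0
G(5) = mex({0, 2, 3}) = 1
G(6) = mex({0, 1, 3}) = 2
Observe that G(4)..G(6) = 0, 1, 2 repeats G(0)..G(2) = 0, 1, 2.
For k >= max(S) = 3, G(k) is determined by the previous 3 values G(k-3)..G(k-1); a window of 3 consecutive values has recurred shifted by 4, so by induction G(k + 4) = G(k) for all k >= 0: the sequence is periodic from the start with period 4.
One period: G(0..3) = 0, 1, 2, 3.
65 mod 4 = 1, so G(65) = G(1) = 1.

1


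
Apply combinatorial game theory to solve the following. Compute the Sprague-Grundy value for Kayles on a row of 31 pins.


Kayles: a move removes 1 or 2 adjacent pins from a contiguous row.
Removing pins from a row of k leaves two independent rows (a, b) with a + b = k - 1 (one pin) or a + b = k - 2 (two pins); an end removal gives a = 0.
By Sprague-Grundy, G(k) = mex{ G(a) XOR G(b) } over all these splits. G(0) = 0.
G(1): splits (0,0):0^0=0 -> mex({0}) = 1
G(2): splits (0,1):0^1=1 (0,0):0^0=0 -> mex({0, 1}) = 2
G(3): splits (0,2):0^2=2 (1,1):1^1=0 (0,1):0^1=1 -> mex({0, 1, 2}) = 3
G(4): splits (0,3):0^3=3 (1,2):1^2=3 (0,2):0^2=2 (1,1):1^1=0 -> mex({0, 2, 3}) = 1
G(5): splits (0,4):0^1=1 (1,3):1^3=2 (2,2):2^2=0 (0,3):0^3=3 (1,2):1^2=3 -> mex({0, 1, 2, 3}) = 4
G(6) = mex({0, 1, 2, 4}) = 3
G(7) = mex({0, 1, 3, 4, 5}) = 2
G(8) = mex({0, 2, 3, 5, 6}) = 1
G(9) = mex({0, 1, 2, 3, 6, 7}) = 4
G(10) = mex({0, 1, 3, 4, 5, 7}) = 2
G(11) = mex({0, 1, 2, 3, 4, 5}) = 6
G(12) = mex({0, 1, 2, 3, 5, 6, 7}) = 4
G(13) = mex({0, 2, 3, 4, 6, 7}) = 1
G(14) = mex({0, 1, 4, 5, 6, 7}) = 2
G(15) = mex({0, 1, 2, 3, 4, 5, 6}) = 7
G(16) = mex({0, 2, 3, 5, 6, 7}) = 1
G(17) = mex({0, 1, 2, 3, 5, 6, 7}) = 4
G(18) = mex({0, 1, 2, 4, 5, 6}) = 3
G(19) = mex({0, 1, 3, 4, 5, 7}) = 2
G(20) = mex({0, 2, 3, 4, 5, 6, 7}) = 1
G(21) = mex({0, 1, 2, 3, 5, 6, 7}) = 4
G(22) = mex({0, 1, 2, 3, 4, 5, 7}) = 6
G(23) = mex({0, 1, 2, 3, 4, 5, 6}) = 7
G(24) = mex({0, 1, 2, 3, 5, 6, 7}) = 4
G(25) = mex({0, 2, 3, 4, 6, 7}) = 1
G(26) = mex({0, 1, 3, 4, 5, 6, 7}) = 2
G(27) = mex({0, 1, 2, 3, 4, 5, 6, 7}) = 8
G(28) = mex({0, 1, 2, 3, 4, 6, 7, 8}) = 5
G(29) = mex({0, 1, 2, 3, 5, 6, 7, 8, 9}) = 4
G(30) = mex({0, 1, 2, 3, 4, 5, 6, 9, 10}) = 7
G(31) = mex({0, 1, 3, 4, 5, 7, 10, 11}) = 2
Therefore G(31) = 2.

2


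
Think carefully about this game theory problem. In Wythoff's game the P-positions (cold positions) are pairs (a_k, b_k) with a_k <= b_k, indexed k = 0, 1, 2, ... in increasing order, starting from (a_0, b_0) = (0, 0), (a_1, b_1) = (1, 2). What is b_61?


By Wythoff's theorem, a_k = floor(k * phi) and b_k = floor(k * phi^2) = a_k + k, where phi = (1 + sqrt(5))/2 is the golden ratio.
phi = (1 + sqrt(5))/2 = 1.618034
phi^2 = phi + 1 = 2.618034
k = 61
k * phi^2 = 61 * 2.618034 = 159.700073
b_61 = floor(k * phi^2) = 159 (check: a_61 + k = 98 + 61 = 159)

159


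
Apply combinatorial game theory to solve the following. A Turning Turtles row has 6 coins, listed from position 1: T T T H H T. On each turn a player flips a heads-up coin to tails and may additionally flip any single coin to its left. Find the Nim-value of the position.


Coins: T T T H H T
Key fact: a single head at position k behaves exactly like a Nim heap of size k (turning it to T and optionally flipping a coin at j < k corresponds to moving the heap from k to j, or to 0), and heads combine as a disjunctive sum (two heads at the same place would cancel, matching j XOR j = 0). So the Nim-value is the XOR of the 1-indexed positions of the heads.
Face-up positions (1-indexed): [4, 5]
XOR 0 with 4: 0 XOR 4 = 4
XOR 4 with 5: 4 XOR 5 = 1
Nim-value = 1

1


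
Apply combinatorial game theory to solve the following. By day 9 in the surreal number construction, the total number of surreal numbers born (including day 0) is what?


Day 0: {|} = 0 is born. Count = 1.
Day n: the number of surreal numbers born by day n is 2^(n+1) - 1.
By day 0: 2^1 - 1 = 1
By day 1: 2^2 - 1 = 3
By day 2: 2^3 - 1 = 7
By day 3: 2^4 - 1 = 15
By day 4: 2^5 - 1 = 31
By day 5: 2^6 - 1 = 63
By day 6: 2^7 - 1 = 127
By day 7: 2^8 - 1 = 255
By day 8: 2^9 - 1 = 511
By day 9: 2^10 - 1 = 1023
By day 9: 1023 surreal numbers.

1023


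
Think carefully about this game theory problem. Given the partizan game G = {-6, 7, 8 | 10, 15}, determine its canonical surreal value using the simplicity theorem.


Left options: {-6, 7, 8}, max = 8
Right options: {10, 15}, min = 10
All options are numbers and max(Left) < min(Right), so by the simplicity theorem the value is the simplest (earliest-born) number strictly between 8 and 10.
The only integer strictly between 8 and 10 is 9.
No non-integer in the interval can be simpler: if x is a non-integer in the interval, then floor(x) or ceil(x) also lies in the interval (the interval contains an integer), and both are proper prefixes of x's sign expansion, i.e. born earlier. So the game value is 9.
Game value = 9

9


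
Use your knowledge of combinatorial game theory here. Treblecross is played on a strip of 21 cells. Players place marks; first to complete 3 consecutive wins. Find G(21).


Treblecross: place X on empty cells; 3-in-a-row wins.
Playing within two cells of an existing X lets the opponent win at once, so sensible play treats the cells i-2..i+2 around each X as dead. The player left with no safe cell loses, so this is a normal-play take-away game on strips of safe cells.
Placing X at cell i (0-indexed) of a strip of k safe cells leaves independent strips of sizes max(0, i-2) and max(0, k-i-3). Hence G(k) = mex{ G(max(0,i-2)) XOR G(max(0,k-i-3)) : 0 <= i < k }, with G(0) = 0.
G(1): splits (0,0):0^0=0 -> mex({0}) = 1
G(2): splits (0,0):0^0=0 -> mex({0}) = 1
G(3): splits (0,0):0^0=0 -> mex({0}) = 1
G(4): splits (0,1):0^1=1 (0,0):0^0=0 -> mex({0, 1}) = 2
G(5): splits (0,2):0^1=1 (0,1):0^1=1 (0,0):0^0=0 -> mex({0, 1}) = 2
G(6) = mex({1}) = 0
G(7) = mex({0, 1, 2}) = 3
G(8) = mex({0, 1, 2}) = 3
G(9) = mex({0, 2}) = 1
G(10) = mex({0, 2, 3}) = 1
G(11) = mex({0, 3}) = 1
G(12) = mex({1, 3}) = 0
G(13) = mex({0, 1, 2, 3}) = 4
G(14) = mex({0, 1, 2}) = 3
G(15) = mex({0, 1, 2}) = 3
G(16) = mex({0, 1, 2, 4}) = 3
G(17) = mex({0, 1, 3, 4}) = 2
G(18) = mex({0, 1, 3, 4}) = 2
G(19) = mex({0, 1, 3, 5}) = 2
G(20) = mex({0, 1, 2, 3, 5}) = 4
G(21) = mex({0, 1, 2, 3, 5}) = 4
Therefore G(21) = 4.

4


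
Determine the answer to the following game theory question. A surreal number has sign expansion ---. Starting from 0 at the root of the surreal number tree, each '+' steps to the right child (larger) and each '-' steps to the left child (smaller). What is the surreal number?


Sign expansion: ---
Rule: track bounds (lo, hi), initially (-inf, +inf). On '+', the current value becomes lo and we move to the simplest number in (value, hi): value + 1 if hi = +inf, otherwise the midpoint (value + hi)/2. On '-', the current value becomes hi and we move to value - 1 if lo = -inf, otherwise the midpoint (lo + value)/2.
Start at 0.
Step 1: sign = -, move left. Bounds: (-inf, 0). Value = -1
Step 2: sign = -, move left. Bounds: (-inf, -1). Value = -2
Step 3: sign = -, move left. Bounds: (-inf, -2). Value = -3
The surreal number with sign expansion --- is -3.

-3


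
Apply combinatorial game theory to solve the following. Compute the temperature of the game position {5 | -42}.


The game is {5 | -42}, a switch {a | b} with numbers a > b.
Cooling {a | b} by t gives {a - t | b + t}, which stops being hot when a - t = b + t, i.e. at t = (a - b)/2. So the temperature of a switch is (a - b)/2.
Temperature = (Left option - Right option) / 2
= (5 - (-42)) / 2
= 47 / 2
= 47/2

47/2


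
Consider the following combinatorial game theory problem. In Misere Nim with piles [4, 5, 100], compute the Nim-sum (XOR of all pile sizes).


We need the XOR (exclusive or) of all pile sizes.
After XOR-ing pile 1 (size 4): 0 XOR 4 = 4
After XOR-ing pile 2 (size 5): 4 XOR 5 = 1
After XOR-ing pile 3 (size 100): 1 XOR 100 = 101
The Nim-value of this position is 101.

101


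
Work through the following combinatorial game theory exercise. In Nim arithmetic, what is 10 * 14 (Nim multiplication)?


Nim multiplication is bilinear over XOR: (u XOR v) * w = (u*w) XOR (v*w).
So we split each operand into its bit components and XOR the pairwise Nim products.
10 = 2 + 8 (as XOR of powers of 2).
14 = 2 + 4 + 8 (as XOR of powers of 2).
Using the standard Nim-product table on single bits:
  2*2 = 3,   2*4 = 8,   2*8 = 12,
  4*4 = 6,   4*8 = 11,  8*8 = 13,
and  1*x = x (identity), k*l = l*k (commutative).
Pairwise Nim products:
  2 * 2 = 3
  2 * 4 = 8
  2 * 8 = 12
  8 * 2 = 12
  8 * 4 = 11
  8 * 8 = 13
XOR them: 3 XOR 8 XOR 12 XOR 12 XOR 11 XOR 13 = 13.
Result: 10 * 14 = 13 (in Nim).

13


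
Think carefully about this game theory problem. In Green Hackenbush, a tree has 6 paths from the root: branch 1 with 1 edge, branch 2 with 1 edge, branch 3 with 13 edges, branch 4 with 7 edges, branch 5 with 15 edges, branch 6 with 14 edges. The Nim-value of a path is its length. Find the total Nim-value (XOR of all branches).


The tree has 6 branches from the ground vertex.
In Green Hackenbush, the Nim-value of a simple path of length k is k.
Branch 1: length 1, Nim-value = 1
Branch 2: length 1, Nim-value = 1
Branch 3: length 13, Nim-value = 13
Branch 4: length 7, Nim-value = 7
Branch 5: length 15, Nim-value = 15
Branch 6: length 14, Nim-value = 14
Total Nim-value = XOR of all branch values:
0 XOR 1 = 1
1 XOR 1 = 0
0 XOR 13 = 13
13 XOR 7 = 10
10 XOR 15 = 5
5 XOR 14 = 11
Nim-value of the tree = 11

11


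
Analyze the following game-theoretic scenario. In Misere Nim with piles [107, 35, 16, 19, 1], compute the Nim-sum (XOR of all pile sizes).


We need the XOR (exclusive or) of all pile sizes.
After XOR-ing pile 1 (size 107): 0 XOR 107 = 107
After XOR-ing pile 2 (size 35): 107 XOR 35 = 72
After XOR-ing pile 3 (size 16): 72 XOR 16 = 88
After XOR-ing pile 4 (size 19): 88 XOR 19 = 75
After XOR-ing pile 5 (size 1): 75 XOR 1 = 74
The Nim-value of this position is 74.

74


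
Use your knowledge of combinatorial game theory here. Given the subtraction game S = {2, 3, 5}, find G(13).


The subtraction set is S = {2, 3, 5}.
G(k) = mex{ G(k - s) : s in S, s <= k }. We compute iteratively: G(0) = 0.
G(1) = mex({}) = 0
G(2) = mex({0}) = 1
G(3) = mex({0}) = 1
G(4) = mex({0, 1}) = 2
G(5) = mex({0, 1}) = 2
G(6) = mex({0, 1, 2}) = 3
G(7) = mex({1, 2}) = 0
G(8) = mex({1, 2, 3}) = 0
G(9) = mex({0, 2, 3}) = 1
G(10) = mex({0, 2}) = 1
G(11) = mex({0, 1, 3}) = 2
Observe that G(7)..G(11) = 0, 0, 1, 1, 2 repeats G(0)..G(4) = 0, 0, 1, 1, 2.
For k >= max(S) = 5, G(k) is determined by the previous 5 values G(k-5)..G(k-1); a window of 5 consecutive values has recurred shifted by 7, so by induction G(k + 7) = G(k) for all k >= 0: the sequence is periodic from the start with period 7.
One period: G(0..6) = 0, 0, 1, 1, 2, 2, 3.
13 mod 7 = 6, so G(13) = G(6) = 3.

3


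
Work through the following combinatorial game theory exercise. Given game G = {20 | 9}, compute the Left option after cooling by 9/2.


Original game: {20 | 9} (a switch {a | b} with a > b).
Cooling by t (for t below the temperature (a - b)/2 = 11/2) taxes each move by t: {a | b} cooled by t is {a - t | b + t}.
Cooling amount: t = 9/2
Cooled Left option: 20 - 9/2 = 31/2
Cooled Right option: 9 + 9/2 = 27/2
Cooled game: {31/2 | 27/2}
Left option = 31/2

31/2


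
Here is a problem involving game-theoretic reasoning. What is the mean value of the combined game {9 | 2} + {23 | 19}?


G1 = {9 | 2}, G2 = {23 | 19}
Each is a switch {a | b} with numbers a > b; its mean value is (a + b)/2, and mean value is additive over game sums: m(G1 + G2) = m(G1) + m(G2).
Mean of G1 = (9 + (2))/2 = 11/2 = 11/2
Mean of G2 = (23 + (19))/2 = 42/2 = 21
Mean of G1 + G2 = 11/2 + 21 = 53/2

53/2


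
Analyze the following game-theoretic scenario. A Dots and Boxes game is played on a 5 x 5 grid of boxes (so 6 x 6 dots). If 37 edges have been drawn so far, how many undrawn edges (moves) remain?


Grid: 5 x 5 boxes, i.e. 6 rows and 6 columns of dots.
Horizontal edges: (rows + 1) * cols = 6 * 5 = 30
Vertical edges: rows * (cols + 1) = 5 * 6 = 30
Total edges: 30 + 30 = 60
Edges drawn: 37
Remaining: 60 - 37 = 23

23


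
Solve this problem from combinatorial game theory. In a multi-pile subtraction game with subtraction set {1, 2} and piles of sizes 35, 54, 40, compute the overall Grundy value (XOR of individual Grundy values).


Subtraction set: {1, 2}
For this subtraction set, G(n) = n mod 3 (period = max + 1 = 3).
Pile 1 (size 35): G(35) = 35 mod 3 = 2
Pile 2 (size 54): G(54) = 54 mod 3 = 0
Pile 3 (size 40): G(40) = 40 mod 3 = 1
Total Grundy value = XOR of all: 2 XOR 0 XOR 1 = 3

3


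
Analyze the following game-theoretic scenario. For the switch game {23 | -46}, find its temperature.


The game is {23 | -46}, a switch {a | b} with numbers a > b.
Cooling {a | b} by t gives {a - t | b + t}, which stops being hot when a - t = b + t, i.e. at t = (a - b)/2. So the temperature of a switch is (a - b)/2.
Temperature = (Left option - Right option) / 2
= (23 - (-46)) / 2
= 69 / 2
= 69/2

69/2


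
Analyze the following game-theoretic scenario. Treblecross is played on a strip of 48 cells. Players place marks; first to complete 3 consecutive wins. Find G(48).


Treblecross: place X on empty cells; 3-in-a-row wins.
Playing within two cells of an existing X lets the opponent win at once, so sensible play treats the cells i-2..i+2 around each X as dead. The player left with no safe cell loses, so this is a normal-play take-away game on strips of safe cells.
Placing X at cell i (0-indexed) of a strip of k safe cells leaves independent strips of sizes max(0, i-2) and max(0, k-i-3). Hence G(k) = mex{ G(max(0,i-2)) XOR G(max(0,k-i-3)) : 0 <= i < k }, with G(0) = 0.
G(1): splits (0,0):0^0=0 -> mex({0}) = 1
G(2): splits (0,0):0^0=0 -> mex({0}) = 1
G(3): splits (0,0):0^0=0 -> mex({0}) = 1
G(4): splits (0,1):0^1=1 (0,0):0^0=0 -> mex({0, 1}) = 2
G(5): splits (0,2):0^1=1 (0,1):0^1=1 (0,0):0^0=0 -> mex({0, 1}) = 2
G(6) = mex({1}) = 0
G(7) = mex({0, 1, 2}) = 3
G(8) = mex({0, 1, 2}) = 3
G(9) = mex({0, 2}) = 1
G(10) = mex({0, 2, 3}) = 1
G(11) = mex({0, 3}) = 1
G(12) = mex({1, 3}) = 0
G(13) = mex({0, 1, 2, 3}) = 4
G(14) = mex({0, 1, 2}) = 3
G(15) = mex({0, 1, 2}) = 3
G(16) = mex({0, 1, 2, 4}) = 3
G(17) = mex({0, 1, 3, 4}) = 2
G(18) = mex({0, 1, 3, 4}) = 2
G(19) = mex({0, 1, 3, 5}) = 2
G(20) = mex({0, 1, 2, 3, 5}) = 4
G(21) = mex({0, 1, 2, 3, 5}) = 4
G(22) = mex({1, 2, 6}) = 0
G(23) = mex({0, 1, 2, 3, 4, 6}) = 5
G(24) = mex({0, 1, 2, 3, 4}) = 5
G(25) = mex({0, 1, 3, 4, 7}) = 2
G(26) = mex({0, 1, 3, 4, 5, 7}) = 2
G(27) = mex({0, 1, 3, 5}) = 2
G(28) = mex({0, 1, 2, 5}) = 3
G(29) = mex({0, 1, 2, 4, 5, 6}) = 3
G(30) = mex({1, 2, 4, 6}) = 0
G(31) = mex({0, 1, 2, 3, 4, 6}) = 5
G(32) = mex({1, 2, 3, 4, 7}) = 0
G(33) = mex({0, 3, 7}) = 1
G(34) = mex({0, 2, 3, 5, 7}) = 1
G(35) = mex({0, 2, 3, 5, 6}) = 1
G(36) = mex({0, 1, 2, 5, 6}) = 3
G(37) = mex({0, 1, 2, 4, 5, 6}) = 3
G(38) = mex({0, 1, 2, 4}) = 3
G(39) = mex({0, 1, 2, 3, 4, 7}) = 5
G(40) = mex({0, 1, 2, 3, 4, 5, 7}) = 6
G(41) = mex({0, 1, 2, 3, 5, 7}) = 4
G(42) = mex({0, 1, 2, 3, 5, 6, 7}) = 4
G(43) = mex({0, 2, 3, 5, 6}) = 1
G(44) = mex({1, 2, 3, 4, 5, 6}) = 0
G(45) = mex({0, 1, 2, 3, 4, 6, 7}) = 5
G(46) = mex({0, 1, 2, 3, 4, 7}) = 5
G(47) = mex({0, 1, 2, 3, 4, 5, 7}) = 6
G(48) = mex({0, 1, 2, 3, 4, 5, 7}) = 6
Therefore G(48) = 6.

6


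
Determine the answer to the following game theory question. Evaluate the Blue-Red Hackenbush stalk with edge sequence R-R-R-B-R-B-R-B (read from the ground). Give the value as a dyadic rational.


Edges (from ground): R-R-R-B-R-B-R-B
By Berlekamp's sign-expansion rule, a Blue-Red Hackenbush stalk has the value of the surreal number whose sign sequence is the edge sequence with B -> + and R -> -.
Sign sequence: ---+-+-+
Trace the sign expansion in the surreal number tree, starting from 0:
Edge 1: R (sign -) -> bounds (-inf, 0), value = -1
Edge 2: R (sign -) -> bounds (-inf, -1), value = -2
Edge 3: R (sign -) -> bounds (-inf, -2), value = -3
Edge 4: B (sign +) -> bounds (-3, -2), value = -5/2
Edge 5: R (sign -) -> bounds (-3, -5/2), value = -11/4
Edge 6: B (sign +) -> bounds (-11/4, -5/2), value = -21/8
Edge 7: R (sign -) -> bounds (-11/4, -21/8), value = -43/16
Edge 8: B (sign +) -> bounds (-43/16, -21/8), value = -85/32
Game value = -85/32

-85/32


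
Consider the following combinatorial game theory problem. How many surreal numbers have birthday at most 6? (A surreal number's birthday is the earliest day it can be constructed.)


Day 0: {|} = 0 is born. Count = 1.
Day n: the number of surreal numbers born by day n is 2^(n+1) - 1.
By day 0: 2^1 - 1 = 1
By day 1: 2^2 - 1 = 3
By day 2: 2^3 - 1 = 7
By day 3: 2^4 - 1 = 15
By day 4: 2^5 - 1 = 31
By day 5: 2^6 - 1 = 63
By day 6: 2^7 - 1 = 127
By day 6: 127 surreal numbers.

127


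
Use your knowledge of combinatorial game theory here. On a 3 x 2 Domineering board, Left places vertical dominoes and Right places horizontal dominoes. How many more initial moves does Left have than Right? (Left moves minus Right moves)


Board is 3 x 2 (rows x cols).
Left (vertical) placements: (rows-1) * cols = 2 * 2 = 4
Right (horizontal) placements: rows * (cols-1) = 3 * 1 = 3
Advantage = Left - Right = 4 - 3 = 1

1


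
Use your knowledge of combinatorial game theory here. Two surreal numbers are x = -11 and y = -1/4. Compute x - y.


x = -11, y = -1/4
Converting to common denominator: 4
x = -44/4, y = -1/4
x - y = -11 - -1/4 = -43/4

-43/4


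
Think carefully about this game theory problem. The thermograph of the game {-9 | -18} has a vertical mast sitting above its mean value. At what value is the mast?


Game = {-9 | -18}, a switch {a | b} with numbers a > b.
Its thermograph has left wall a - t and right wall b + t, which meet at t = (a - b)/2, where both equal (a + b)/2. So the mast (mean value) is at (a + b)/2.
Mean = (-9 + (-18))/2 = -27/2 = -27/2

-27/2


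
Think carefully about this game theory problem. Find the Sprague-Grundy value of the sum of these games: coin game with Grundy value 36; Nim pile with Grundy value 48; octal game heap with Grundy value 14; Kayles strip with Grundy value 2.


By the Sprague-Grundy theorem, the Grundy value of a sum of games is the XOR of individual Grundy values.
coin game: Grundy value = 36. Running XOR: 0 XOR 36 = 36
Nim pile: Grundy value = 48. Running XOR: 36 XOR 48 = 20
octal game heap: Grundy value = 14. Running XOR: 20 XOR 14 = 26
Kayles strip: Grundy value = 2. Running XOR: 26 XOR 2 = 24
The combined Grundy value is 24.

24


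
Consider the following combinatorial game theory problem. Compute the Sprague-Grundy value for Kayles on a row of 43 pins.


Kayles: a move removes 1 or 2 adjacent pins from a contiguous row.
Removing pins from a row of k leaves two independent rows (a, b) with a + b = k - 1 (one pin) or a + b = k - 2 (two pins); an end removal gives a = 0.
By Sprague-Grundy, G(k) = mex{ G(a) XOR G(b) } over all these splits. G(0) = 0.
G(1): splits (0,0):0^0=0 -> mex({0}) = 1
G(2): splits (0,1):0^1=1 (0,0):0^0=0 -> mex({0, 1}) = 2
G(3): splits (0,2):0^2=2 (1,1):1^1=0 (0,1):0^1=1 -> mex({0, 1, 2}) = 3
G(4): splits (0,3):0^3=3 (1,2):1^2=3 (0,2):0^2=2 (1,1):1^1=0 -> mex({0, 2, 3}) = 1
G(5): splits (0,4):0^1=1 (1,3):1^3=2 (2,2):2^2=0 (0,3):0^3=3 (1,2):1^2=3 -> mex({0, 1, 2, 3}) = 4
G(6) = mex({0, 1, 2, 4}) = 3
G(7) = mex({0, 1, 3, 4, 5}) = 2
G(8) = mex({0, 2, 3, 5, 6}) = 1
G(9) = mex({0, 1, 2, 3, 6, 7}) = 4
G(10) = mex({0, 1, 3, 4, 5, 7}) = 2
G(11) = mex({0, 1, 2, 3, 4, 5}) = 6
G(12) = mex({0, 1, 2, 3, 5, 6, 7}) = 4
G(13) = mex({0, 2, 3, 4, 6, 7}) = 1
G(14) = mex({0, 1, 4, 5, 6, 7}) = 2
G(15) = mex({0, 1, 2, 3, 4, 5, 6}) = 7
G(16) = mex({0, 2, 3, 5, 6, 7}) = 1
G(17) = mex({0, 1, 2, 3, 5, 6, 7}) = 4
G(18) = mex({0, 1, 2, 4, 5, 6}) = 3
G(19) = mex({0, 1, 3, 4, 5, 7}) = 2
G(20) = mex({0, 2, 3, 4, 5, 6, 7}) = 1
G(21) = mex({0, 1, 2, 3, 5, 6, 7}) = 4
G(22) = mex({0, 1, 2, 3, 4, 5, 7}) = 6
G(23) = mex({0, 1, 2, 3, 4, 5, 6}) = 7
G(24) = mex({0, 1, 2, 3, 5, 6, 7}) = 4
G(25) = mex({0, 2, 3, 4, 6, 7}) = 1
G(26) = mex({0, 1, 3, 4, 5, 6, 7}) = 2
G(27) = mex({0, 1, 2, 3, 4, 5, 6, 7}) = 8
G(28) = mex({0, 1, 2, 3, 4, 6, 7, 8}) = 5
G(29) = mex({0, 1, 2, 3, 5, 6, 7, 8, 9}) = 4
G(30) = mex({0, 1, 2, 3, 4, 5, 6, 9, 10}) = 7
G(31) = mex({0, 1, 3, 4, 5, 7, 10, 11}) = 2
G(32) = mex({0, 2, 3, 4, 5, 6, 7, 9, 11}) = 1
G(33) = mex({0, 1, 2, 3, 4, 5, 6, 7, 9, 12}) = 8
G(34) = mex({0, 1, 2, 3, 4, 5, 7, 8, 11, 12}) = 6
G(35) = mex({0, 1, 2, 3, 4, 5, 6, 8, 9, 10, 11}) = 7
G(36) = mex({0, 1, 2, 3, 5, 6, 7, 9, 10}) = 4
G(37) = mex({0, 2, 3, 4, 6, 7, 9, 10, 11, 12}) = 1
G(38) = mex({0, 1, 3, 4, 5, 6, 7, 9, 10, 11, 12}) = 2
G(39) = mex({0, 1, 2, 4, 5, 6, 7, 9, 10, 12, 14}) = 3
G(40) = mex({0, 2, 3, 4, 6, 7, 11, 12, 14}) = 1
G(41) = mex({0, 1, 2, 3, 5, 6, 7, 9, 10, 11, 12}) = 4
G(42) = mex({0, 1, 2, 3, 4, 5, 6, 9, 10}) = 7
G(43) = mex({0, 1, 3, 4, 5, 7, 9, 10, 12, 15}) = 2
Therefore G(43) = 2.

2


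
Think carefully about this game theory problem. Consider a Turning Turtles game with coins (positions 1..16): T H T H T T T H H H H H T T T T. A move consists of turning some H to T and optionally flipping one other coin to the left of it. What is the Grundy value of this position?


Coins: T H T H T T T H H H H H T T T T
Key fact: a single head at position k behaves exactly like a Nim heap of size k (turning it to T and optionally flipping a coin at j < k corresponds to moving the heap from k to j, or to 0), and heads combine as a disjunctive sum (two heads at the same place would cancel, matching j XOR j = 0). So the Nim-value is the XOR of the 1-indexed positions of the heads.
Face-up positions (1-indexed): [2, 4, 8, 9, 10, 11, 12]
XOR 0 with 2: 0 XOR 2 = 2
XOR 2 with 4: 2 XOR 4 = 6
XOR 6 with 8: 6 XOR 8 = 14
XOR 14 with 9: 14 XOR 9 = 7
XOR 7 with 10: 7 XOR 10 = 13
XOR 13 with 11: 13 XOR 11 = 6
XOR 6 with 12: 6 XOR 12 = 10
Nim-value = 10

10


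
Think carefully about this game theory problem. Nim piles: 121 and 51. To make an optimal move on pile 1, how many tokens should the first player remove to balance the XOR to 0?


Piles: 121 and 51
Current XOR: 121 XOR 51 = 74 (non-zero, so this is an N-position).
To make the XOR zero, we need to find a move that balances the piles.
For pile 1 (size 121): target = 121 XOR 74 = 51
We reduce pile 1 from 121 to 51.
Tokens removed: 121 - 51 = 70
Verification: 51 XOR 51 = 0

70


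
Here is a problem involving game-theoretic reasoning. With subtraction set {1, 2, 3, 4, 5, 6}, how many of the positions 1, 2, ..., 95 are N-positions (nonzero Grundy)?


Subtraction set S = {1, 2, 3, 4, 5, 6}, so G(n) = n mod 7.
G(n) = 0 when n is a multiple of 7.
Multiples of 7 in [1, 95]: 13
N-positions (nonzero Grundy) = 95 - 13 = 82

82


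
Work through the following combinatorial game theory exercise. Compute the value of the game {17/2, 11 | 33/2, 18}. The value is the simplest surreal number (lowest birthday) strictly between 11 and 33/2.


Left options: {17/2, 11}, max = 11
Right options: {33/2, 18}, min = 33/2
All options are numbers and max(Left) < min(Right), so by the simplicity theorem the value is the simplest (earliest-born) number strictly between 11 and 33/2.
Integers 12 through 16 all lie strictly between 11 and 33/2.
Among integers, the simplest (lowest birthday = smallest |n|; 0 is born on day 0, +-n on day n) is 12.
No non-integer in the interval can be simpler: if x is a non-integer in the interval, then floor(x) or ceil(x) also lies in the interval (the interval contains an integer), and both are proper prefixes of x's sign expansion, i.e. born earlier. So the game value is 12.
Game value = 12

12


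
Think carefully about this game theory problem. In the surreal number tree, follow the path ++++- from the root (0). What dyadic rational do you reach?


Sign expansion: ++++-
Rule: track bounds (lo, hi), initially (-inf, +inf). On '+', the current value becomes lo and we move to the simplest number in (value, hi): value + 1 if hi = +inf, otherwise the midpoint (value + hi)/2. On '-', the current value becomes hi and we move to value - 1 if lo = -inf, otherwise the midpoint (lo + value)/2.
Start at 0.
Step 1: sign = +, move right. Bounds: (0, +inf). Value = 1
Step 2: sign = +, move right. Bounds: (1, +inf). Value = 2
Step 3: sign = +, move right. Bounds: (2, +inf). Value = 3
Step 4: sign = +, move right. Bounds: (3, +inf). Value = 4
Step 5: sign = -, move left. Bounds: (3, 4). Value = 7/2
The surreal number with sign expansion ++++- is 7/2.

7/2


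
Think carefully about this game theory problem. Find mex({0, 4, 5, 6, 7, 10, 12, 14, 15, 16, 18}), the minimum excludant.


Set = {0, 4, 5, 6, 7, 10, 12, 14, 15, 16, 18}
0 is in the set.
1 is NOT in the set. This is the mex.
mex = 1

1


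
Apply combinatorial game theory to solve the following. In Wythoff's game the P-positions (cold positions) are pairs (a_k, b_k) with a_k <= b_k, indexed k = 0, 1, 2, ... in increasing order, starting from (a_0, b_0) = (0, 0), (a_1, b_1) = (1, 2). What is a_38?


By Wythoff's theorem, a_k = floor(k * phi) and b_k = floor(k * phi^2) = a_k + k, where phi = (1 + sqrt(5))/2 is the golden ratio.
phi = (1 + sqrt(5))/2 = 1.618034
k = 38
k * phi = 38 * 1.618034 = 61.485292
a_38 = floor(k * phi) = 61

61


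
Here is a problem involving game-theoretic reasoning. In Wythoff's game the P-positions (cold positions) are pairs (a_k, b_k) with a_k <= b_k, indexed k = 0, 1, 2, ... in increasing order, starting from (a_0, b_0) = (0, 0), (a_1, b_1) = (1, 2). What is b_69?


By Wythoff's theorem, a_k = floor(k * phi) and b_k = floor(k * phi^2) = a_k + k, where phi = (1 + sqrt(5))/2 is the golden ratio.
phi = (1 + sqrt(5))/2 = 1.618034
phi^2 = phi + 1 = 2.618034
k = 69
k * phi^2 = 69 * 2.618034 = 180.644345
b_69 = floor(k * phi^2) = 180 (check: a_69 + k = 111 + 69 = 180)

180
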